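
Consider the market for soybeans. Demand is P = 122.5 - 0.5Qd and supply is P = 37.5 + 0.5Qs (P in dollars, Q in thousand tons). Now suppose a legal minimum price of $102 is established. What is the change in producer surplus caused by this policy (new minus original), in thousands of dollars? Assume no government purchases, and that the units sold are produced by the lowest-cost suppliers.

418

Rearranging demand gives Qd = 245 - 2P; rearranging supply gives Qs = 2P - 75. In a free market, 245 - 2P = 2P - 75 gives the equilibrium P* = 80, Q* = 85.
Because the floor (102) lies above the market-clearing price, it is binding.
At P = 102: Qd = 245 - 2·102 = 41 and Qs = 2·102 - 75 = 129.
Producer surplus without the control is ½ · (80 - 37.5) · 85 = 1806.25.
With the floor, 41 units are sold at 102. The supply price at Q = 41 is 58, so PS = ½ · [(102 - 37.5) + (102 - 58)] · 41 = 2224.25.
Change in producer surplus = 2224.25 - 1806.25 = 418.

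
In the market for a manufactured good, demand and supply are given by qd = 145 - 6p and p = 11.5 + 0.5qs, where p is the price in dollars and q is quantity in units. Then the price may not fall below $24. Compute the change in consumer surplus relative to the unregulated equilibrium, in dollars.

Rearranging supply gives qs = 2p - 23. Without the control the market clears where 145 - 6p = 2p - 23, i.e. p* = 21 and q* = 19.
Since 24 > 21, the floor is binding.
At p = 24: qd = 145 - 6·24 = 1 and qs = 2·24 - 23 = 25.
Consumer surplus without the control is ½ · (145/6 - 21) · 19 = 361/12.
With the floor, consumers buy 1 units at 24, so CS = ½ · (145/6 - 24) · 1 = 1/12.
Change in consumer surplus = 1/12 - 361/12 = -30.

-30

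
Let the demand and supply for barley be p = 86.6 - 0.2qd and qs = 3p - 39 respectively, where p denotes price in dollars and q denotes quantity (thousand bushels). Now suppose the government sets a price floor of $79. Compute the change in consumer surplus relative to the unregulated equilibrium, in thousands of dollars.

Rearranging demand gives qd = 433 - 5p. Without the control the market clears where 433 - 5p = 3p - 39, i.e. p* = 59 and q* = 138.
Since 79 > 59, the floor is binding.
At p = 79: qd = 433 - 5·79 = 38 and qs = 3·79 - 39 = 198.
Consumer surplus without the control is ½ · (86.6 - 59) · 138 = 1904.4.
With the floor, consumers buy 38 units at 79, so CS = ½ · (86.6 - 79) · 38 = 144.4.
Change in consumer surplus = 144.4 - 1904.4 = -1760.

-1760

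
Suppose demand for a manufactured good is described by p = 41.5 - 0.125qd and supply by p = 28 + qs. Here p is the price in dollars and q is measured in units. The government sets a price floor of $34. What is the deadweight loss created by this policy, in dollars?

0

Rearranging demand gives qd = 332 - 8p; rearranging supply gives qs = p - 28. Equilibrium: 332 - 8p = p - 28, so 360 = 9p and p* = 40, q* = 12.
The floor of 34 is below the equilibrium price 40, so it is not binding; the market clears at p* = 40, q* = 12.
Since the control does not bind, no trades are prevented and deadweight loss is zero.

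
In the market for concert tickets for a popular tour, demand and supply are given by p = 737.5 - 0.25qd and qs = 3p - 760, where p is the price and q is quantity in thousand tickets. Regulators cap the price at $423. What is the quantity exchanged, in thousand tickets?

Rearranging demand gives qd = 2950 - 4p. Without the control the market clears where 2950 - 4p = 3p - 760, i.e. p* = 530 and q* = 830.
Since 423 < 530, the ceiling is binding.
At p = 423: qd = 2950 - 4·423 = 1258 and qs = 3·423 - 760 = 509.
The quantity actually transacted is the short side, supply: 509.

509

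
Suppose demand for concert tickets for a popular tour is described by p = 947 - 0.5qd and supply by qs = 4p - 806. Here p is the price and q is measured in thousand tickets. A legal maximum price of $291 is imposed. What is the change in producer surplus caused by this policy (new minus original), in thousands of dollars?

Rearranging demand gives qd = 1894 - 2p. In a free market, 1894 - 2p = 4p - 806 gives the equilibrium p* = 450, q* = 994.
The ceiling of 291 is below the equilibrium price 450, so it binds.
At p = 291: qd = 1894 - 2·291 = 1312 and qs = 4·291 - 806 = 358.
Producer surplus without the control is ½ · (450 - 201.5) · 994 = 123504.5.
With the ceiling, producers sell 358 units at 291, so PS = ½ · (291 - 201.5) · 358 = 16020.5.
Change in producer surplus = 16020.5 - 123504.5 = -107484.

-107484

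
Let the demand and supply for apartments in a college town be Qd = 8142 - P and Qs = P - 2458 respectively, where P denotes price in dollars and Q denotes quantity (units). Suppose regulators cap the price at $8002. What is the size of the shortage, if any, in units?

Setting quantity demanded equal to quantity supplied, 8142 - P = P - 2458, gives P* = 5300 and Q* = 2842.
The ceiling of 8002 is above the equilibrium price 5300, so it is not binding; the market clears at P* = 5300, Q* = 2842.
Since the control does not bind, there is no shortage.

0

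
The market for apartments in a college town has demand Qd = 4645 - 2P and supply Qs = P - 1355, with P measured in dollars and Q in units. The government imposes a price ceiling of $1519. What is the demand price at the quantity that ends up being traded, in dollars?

2240.5

Setting quantity demanded equal to quantity supplied, 4645 - 2P = P - 1355, gives P* = 2000 and Q* = 645.
The ceiling of 1519 is below the equilibrium price 2000, so it binds.
At P = 1519: Qd = 4645 - 2·1519 = 1607 and Qs = 1519 - 1355 = 164.
Only 164 units reach the market. On the demand curve, the marginal buyer's willingness to pay at Q = 164 is (4645 - 164)/2 = 2240.5.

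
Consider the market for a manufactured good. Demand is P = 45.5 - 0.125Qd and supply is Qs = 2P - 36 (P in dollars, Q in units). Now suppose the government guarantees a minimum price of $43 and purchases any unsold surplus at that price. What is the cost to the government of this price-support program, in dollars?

1290

Rearranging demand gives Qd = 364 - 8P. Without the control the market clears where 364 - 8P = 2P - 36, i.e. P* = 40 and Q* = 44.
Because the floor (43) lies above the market-clearing price, it is binding.
At P = 43: Qd = 364 - 8·43 = 20 and Qs = 2·43 - 36 = 50.
Surplus = Qs - Qd = 30.
Government expenditure = surplus × support price = 30 × 43 = 1290.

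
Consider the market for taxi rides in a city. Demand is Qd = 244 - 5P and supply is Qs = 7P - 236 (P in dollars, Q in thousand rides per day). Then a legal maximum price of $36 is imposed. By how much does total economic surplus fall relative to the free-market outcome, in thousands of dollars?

Equilibrium: 244 - 5P = 7P - 236, so 480 = 12P and P* = 40, Q* = 44.
Since 36 < 40, the ceiling is binding.
At P = 36: Qd = 244 - 5·36 = 64 and Qs = 7·36 - 236 = 16.
Quantity traded falls to 16. At Q = 16 the demand price is (244 - 16)/5 = 45.6 and the supply price is (236 + 16)/7 = 36.
Deadweight loss = ½ · (45.6 - 36) · (44 - 16) = ½ · 9.6 · 28 = 134.4.

134.4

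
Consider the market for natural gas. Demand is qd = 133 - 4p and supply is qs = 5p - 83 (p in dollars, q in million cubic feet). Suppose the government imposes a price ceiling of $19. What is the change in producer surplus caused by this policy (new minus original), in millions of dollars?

-122.5

Without the control the market clears where 133 - 4p = 5p - 83, i.e. p* = 24 and q* = 37.
Since 19 < 24, the ceiling is binding.
At p = 19: qd = 133 - 4·19 = 57 and qs = 5·19 - 83 = 12.
Producer surplus without the control is ½ · (24 - 16.6) · 37 = 136.9.
With the ceiling, producers sell 12 units at 19, so PS = ½ · (19 - 16.6) · 12 = 14.4.
Change in producer surplus = 14.4 - 136.9 = -122.5.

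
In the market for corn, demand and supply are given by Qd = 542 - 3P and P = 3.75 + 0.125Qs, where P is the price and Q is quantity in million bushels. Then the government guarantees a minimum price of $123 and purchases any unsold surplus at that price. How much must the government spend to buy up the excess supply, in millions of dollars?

96063

Rearranging supply gives Qs = 8P - 30. Setting quantity demanded equal to quantity supplied, 542 - 3P = 8P - 30, gives P* = 52 and Q* = 386.
Since 123 > 52, the floor is binding.
At P = 123: Qd = 542 - 3·123 = 173 and Qs = 8·123 - 30 = 954.
Surplus = Qs - Qd = 781.
Government expenditure = surplus × support price = 781 × 123 = 96063.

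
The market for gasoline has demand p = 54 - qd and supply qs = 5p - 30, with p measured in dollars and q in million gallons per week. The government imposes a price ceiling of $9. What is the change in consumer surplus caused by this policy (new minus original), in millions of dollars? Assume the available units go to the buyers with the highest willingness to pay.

Rearranging demand gives qd = 54 - p. Setting quantity demanded equal to quantity supplied, 54 - p = 5p - 30, gives p* = 14 and q* = 40.
Because the ceiling (9) lies below the market-clearing price, it is binding.
At p = 9: qd = 54 - 9 = 45 and qs = 5·9 - 30 = 15.
Consumer surplus without the control is ½ · (54 - 14) · 40 = 800.
With the ceiling, 15 units are sold at 9 (assume they go to the highest-value buyers). The demand price at q = 15 is 39, so CS = ½ · [(54 - 9) + (39 - 9)] · 15 = 562.5.
Change in consumer surplus = 562.5 - 800 = -237.5.

-237.5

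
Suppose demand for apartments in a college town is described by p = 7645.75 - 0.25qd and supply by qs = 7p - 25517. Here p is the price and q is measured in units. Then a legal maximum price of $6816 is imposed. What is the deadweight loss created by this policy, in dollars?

0

Rearranging demand gives qd = 30583 - 4p. Setting quantity demanded equal to quantity supplied, 30583 - 4p = 7p - 25517, gives p* = 5100 and q* = 10183.
The ceiling of 6816 is above the equilibrium price 5100, so it is not binding; the market clears at p* = 5100, q* = 10183.
Since the control does not bind, no trades are prevented and deadweight loss is zero.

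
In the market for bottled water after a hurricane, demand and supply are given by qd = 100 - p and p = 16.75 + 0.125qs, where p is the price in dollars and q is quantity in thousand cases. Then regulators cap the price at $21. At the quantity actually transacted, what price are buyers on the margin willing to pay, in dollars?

Rearranging supply gives qs = 8p - 134. Equilibrium: 100 - p = 8p - 134, so 234 = 9p and p* = 26, q* = 74.
The ceiling of 21 is below the equilibrium price 26, so it binds.
At p = 21: qd = 100 - 21 = 79 and qs = 8·21 - 134 = 34.
Only 34 units reach the market. On the demand curve, the marginal buyer's willingness to pay at q = 34 is (100 - 34) = 66.

66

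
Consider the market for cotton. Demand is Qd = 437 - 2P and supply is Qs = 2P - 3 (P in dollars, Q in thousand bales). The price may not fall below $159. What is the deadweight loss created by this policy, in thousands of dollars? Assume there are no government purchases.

In a free market, 437 - 2P = 2P - 3 gives the equilibrium P* = 110, Q* = 217.
Because the floor (159) lies above the market-clearing price, it is binding.
At P = 159: Qd = 437 - 2·159 = 119 and Qs = 2·159 - 3 = 315.
Quantity traded falls to 119. At Q = 119 the demand price is (437 - 119)/2 = 159 and the supply price is (3 + 119)/2 = 61.
Deadweight loss = ½ · (159 - 61) · (217 - 119) = ½ · 98 · 98 = 4802.

4802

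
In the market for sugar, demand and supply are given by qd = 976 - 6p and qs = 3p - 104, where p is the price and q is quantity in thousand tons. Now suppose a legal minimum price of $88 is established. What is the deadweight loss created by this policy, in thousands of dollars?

0

In a free market, 976 - 6p = 3p - 104 gives the equilibrium p* = 120, q* = 256.
Since 88 is below p* = 120, the floor does not bind and the free-market outcome prevails.
Since the control does not bind, no trades are prevented and deadweight loss is zero.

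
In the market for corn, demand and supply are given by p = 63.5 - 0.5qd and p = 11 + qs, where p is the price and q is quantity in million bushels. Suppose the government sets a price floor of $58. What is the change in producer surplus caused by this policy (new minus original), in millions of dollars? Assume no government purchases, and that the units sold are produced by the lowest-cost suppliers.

Rearranging demand gives qd = 127 - 2p; rearranging supply gives qs = p - 11. Without the control the market clears where 127 - 2p = p - 11, i.e. p* = 46 and q* = 35.
Because the floor (58) lies above the market-clearing price, it is binding.
At p = 58: qd = 127 - 2·58 = 11 and qs = 58 - 11 = 47.
Producer surplus without the control is ½ · (46 - 11) · 35 = 612.5.
With the floor, 11 units are sold at 58. The supply price at q = 11 is 22, so PS = ½ · [(58 - 11) + (58 - 22)] · 11 = 456.5.
Change in producer surplus = 456.5 - 612.5 = -156.

-156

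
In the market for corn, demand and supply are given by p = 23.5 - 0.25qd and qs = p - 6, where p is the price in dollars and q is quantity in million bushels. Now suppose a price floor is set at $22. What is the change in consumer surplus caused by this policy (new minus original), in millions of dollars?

Rearranging demand gives qd = 94 - 4p. Equilibrium: 94 - 4p = p - 6, so 100 = 5p and p* = 20, q* = 14.
The floor of 22 is above the equilibrium price 20, so it binds.
At p = 22: qd = 94 - 4·22 = 6 and qs = 22 - 6 = 16.
Consumer surplus without the control is ½ · (23.5 - 20) · 14 = 24.5.
With the floor, consumers buy 6 units at 22, so CS = ½ · (23.5 - 22) · 6 = 4.5.
Change in consumer surplus = 4.5 - 24.5 = -20.

-20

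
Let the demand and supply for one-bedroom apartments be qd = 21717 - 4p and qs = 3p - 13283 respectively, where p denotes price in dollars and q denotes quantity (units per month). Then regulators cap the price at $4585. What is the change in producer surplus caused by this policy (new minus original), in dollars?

In a free market, 21717 - 4p = 3p - 13283 gives the equilibrium p* = 5000, q* = 1717.
Since 4585 < 5000, the ceiling is binding.
At p = 4585: qd = 21717 - 4·4585 = 3377 and qs = 3·4585 - 13283 = 472.
Producer surplus without the control is ½ · (5000 - 13283/3) · 1717 = 2948089/6.
With the ceiling, producers sell 472 units at 4585, so PS = ½ · (4585 - 13283/3) · 472 = 111392/3.
Change in producer surplus = 111392/3 - 2948089/6 = -454217.5.

-454217.5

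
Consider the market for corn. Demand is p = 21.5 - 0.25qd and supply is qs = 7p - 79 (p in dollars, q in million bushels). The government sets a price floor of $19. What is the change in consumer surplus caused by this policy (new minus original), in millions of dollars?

-72

Rearranging demand gives qd = 86 - 4p. In a free market, 86 - 4p = 7p - 79 gives the equilibrium p* = 15, q* = 26.
Because the floor (19) lies above the market-clearing price, it is binding.
At p = 19: qd = 86 - 4·19 = 10 and qs = 7·19 - 79 = 54.
Consumer surplus without the control is ½ · (21.5 - 15) · 26 = 84.5.
With the floor, consumers buy 10 units at 19, so CS = ½ · (21.5 - 19) · 10 = 12.5.
Change in consumer surplus = 12.5 - 84.5 = -72.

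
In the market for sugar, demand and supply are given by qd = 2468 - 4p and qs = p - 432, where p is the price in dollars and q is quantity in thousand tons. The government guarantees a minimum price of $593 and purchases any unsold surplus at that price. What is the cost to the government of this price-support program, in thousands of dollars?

Equilibrium: 2468 - 4p = p - 432, so 2900 = 5p and p* = 580, q* = 148.
The floor of 593 is above the equilibrium price 580, so it binds.
At p = 593: qd = 2468 - 4·593 = 96 and qs = 593 - 432 = 161.
Surplus = qs - qd = 65.
Government expenditure = surplus × support price = 65 × 593 = 38545.

38545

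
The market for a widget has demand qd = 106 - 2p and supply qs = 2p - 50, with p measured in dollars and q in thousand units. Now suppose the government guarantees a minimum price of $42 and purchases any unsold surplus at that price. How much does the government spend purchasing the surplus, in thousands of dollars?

Without the control the market clears where 106 - 2p = 2p - 50, i.e. p* = 39 and q* = 28.
Since 42 > 39, the floor is binding.
At p = 42: qd = 106 - 2·42 = 22 and qs = 2·42 - 50 = 34.
Surplus = qs - qd = 12.
Government expenditure = surplus × support price = 12 × 42 = 504.

504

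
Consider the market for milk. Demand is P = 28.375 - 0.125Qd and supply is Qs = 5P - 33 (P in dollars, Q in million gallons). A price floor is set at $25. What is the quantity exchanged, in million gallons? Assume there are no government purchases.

Rearranging demand gives Qd = 227 - 8P. Equilibrium: 227 - 8P = 5P - 33, so 260 = 13P and P* = 20, Q* = 67.
Since 25 > 20, the floor is binding.
At P = 25: Qd = 227 - 8·25 = 27 and Qs = 5·25 - 33 = 92.
The quantity actually transacted is the short side, demand: 27.

27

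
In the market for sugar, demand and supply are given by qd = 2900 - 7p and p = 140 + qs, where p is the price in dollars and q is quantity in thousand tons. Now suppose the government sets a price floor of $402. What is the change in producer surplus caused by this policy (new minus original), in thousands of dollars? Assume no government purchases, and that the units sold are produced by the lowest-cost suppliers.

-9966

Rearranging supply gives qs = p - 140. Equilibrium: 2900 - 7p = p - 140, so 3040 = 8p and p* = 380, q* = 240.
Because the floor (402) lies above the market-clearing price, it is binding.
At p = 402: qd = 2900 - 7·402 = 86 and qs = 402 - 140 = 262.
Producer surplus without the control is ½ · (380 - 140) · 240 = 28800.
With the floor, 86 units are sold at 402. The supply price at q = 86 is 226, so PS = ½ · [(402 - 140) + (402 - 226)] · 86 = 18834.
Change in producer surplus = 18834 - 28800 = -9966.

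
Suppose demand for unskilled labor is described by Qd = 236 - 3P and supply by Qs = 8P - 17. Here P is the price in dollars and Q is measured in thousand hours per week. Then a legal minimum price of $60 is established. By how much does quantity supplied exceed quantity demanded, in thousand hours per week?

Equilibrium: 236 - 3P = 8P - 17, so 253 = 11P and P* = 23, Q* = 167.
Since 60 > 23, the floor is binding.
At P = 60: Qd = 236 - 3·60 = 56 and Qs = 8·60 - 17 = 463.
Surplus = Qs - Qd = 463 - 56 = 407.

407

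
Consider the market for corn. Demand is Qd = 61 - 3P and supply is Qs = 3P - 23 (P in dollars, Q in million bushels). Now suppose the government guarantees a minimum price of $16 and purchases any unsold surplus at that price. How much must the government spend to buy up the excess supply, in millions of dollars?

192

Equilibrium: 61 - 3P = 3P - 23, so 84 = 6P and P* = 14, Q* = 19.
Because the floor (16) lies above the market-clearing price, it is binding.
At P = 16: Qd = 61 - 3·16 = 13 and Qs = 3·16 - 23 = 25.
Surplus = Qs - Qd = 12.
Government expenditure = surplus × support price = 12 × 16 = 192.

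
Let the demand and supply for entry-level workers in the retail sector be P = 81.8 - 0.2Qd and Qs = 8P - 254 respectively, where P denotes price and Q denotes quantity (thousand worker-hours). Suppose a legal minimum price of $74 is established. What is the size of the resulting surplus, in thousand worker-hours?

299

Rearranging demand gives Qd = 409 - 5P. Setting quantity demanded equal to quantity supplied, 409 - 5P = 8P - 254, gives P* = 51 and Q* = 154.
Because the floor (74) lies above the market-clearing price, it is binding.
At P = 74: Qd = 409 - 5·74 = 39 and Qs = 8·74 - 254 = 338.
Surplus = Qs - Qd = 338 - 39 = 299.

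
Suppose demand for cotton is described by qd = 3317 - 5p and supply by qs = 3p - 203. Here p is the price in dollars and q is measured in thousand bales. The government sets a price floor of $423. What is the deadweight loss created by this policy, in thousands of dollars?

In a free market, 3317 - 5p = 3p - 203 gives the equilibrium p* = 440, q* = 1117.
Since 423 is below p* = 440, the floor does not bind and the free-market outcome prevails.
Since the control does not bind, no trades are prevented and deadweight loss is zero.

0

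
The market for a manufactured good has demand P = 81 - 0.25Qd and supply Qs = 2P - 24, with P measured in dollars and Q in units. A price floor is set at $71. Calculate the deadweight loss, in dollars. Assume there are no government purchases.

Rearranging demand gives Qd = 324 - 4P. In a free market, 324 - 4P = 2P - 24 gives the equilibrium P* = 58, Q* = 92.
Since 71 > 58, the floor is binding.
At P = 71: Qd = 324 - 4·71 = 40 and Qs = 2·71 - 24 = 118.
Quantity traded falls to 40. At Q = 40 the demand price is (324 - 40)/4 = 71 and the supply price is (24 + 40)/2 = 32.
Deadweight loss = ½ · (71 - 32) · (92 - 40) = ½ · 39 · 52 = 1014.

1014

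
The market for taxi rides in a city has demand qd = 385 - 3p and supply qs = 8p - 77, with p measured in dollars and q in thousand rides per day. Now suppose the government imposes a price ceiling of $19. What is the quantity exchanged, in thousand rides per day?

Equilibrium: 385 - 3p = 8p - 77, so 462 = 11p and p* = 42, q* = 259.
Since 19 < 42, the ceiling is binding.
At p = 19: qd = 385 - 3·19 = 328 and qs = 8·19 - 77 = 75.
The quantity actually transacted is the short side, supply: 75.

75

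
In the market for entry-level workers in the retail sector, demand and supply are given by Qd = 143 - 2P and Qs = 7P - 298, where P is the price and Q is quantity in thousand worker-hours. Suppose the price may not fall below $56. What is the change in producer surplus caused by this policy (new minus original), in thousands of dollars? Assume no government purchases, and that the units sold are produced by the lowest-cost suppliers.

203

Equilibrium: 143 - 2P = 7P - 298, so 441 = 9P and P* = 49, Q* = 45.
Since 56 > 49, the floor is binding.
At P = 56: Qd = 143 - 2·56 = 31 and Qs = 7·56 - 298 = 94.
Producer surplus without the control is ½ · (49 - 298/7) · 45 = 2025/14.
With the floor, 31 units are sold at 56. The supply price at Q = 31 is 47, so PS = ½ · [(56 - 298/7) + (56 - 47)] · 31 = 4867/14.
Change in producer surplus = 4867/14 - 2025/14 = 203.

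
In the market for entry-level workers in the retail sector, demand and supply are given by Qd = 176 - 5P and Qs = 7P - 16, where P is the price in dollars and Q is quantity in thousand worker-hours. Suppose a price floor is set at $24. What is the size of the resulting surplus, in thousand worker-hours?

96

Without the control the market clears where 176 - 5P = 7P - 16, i.e. P* = 16 and Q* = 96.
The floor of 24 is above the equilibrium price 16, so it binds.
At P = 24: Qd = 176 - 5·24 = 56 and Qs = 7·24 - 16 = 152.
Surplus = Qs - Qd = 152 - 56 = 96.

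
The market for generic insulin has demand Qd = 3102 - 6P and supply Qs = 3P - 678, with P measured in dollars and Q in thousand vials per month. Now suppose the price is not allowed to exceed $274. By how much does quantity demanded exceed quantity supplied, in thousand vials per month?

1314

Setting quantity demanded equal to quantity supplied, 3102 - 6P = 3P - 678, gives P* = 420 and Q* = 582.
Since 274 < 420, the ceiling is binding.
At P = 274: Qd = 3102 - 6·274 = 1458 and Qs = 3·274 - 678 = 144.
Shortage = Qd - Qs = 1458 - 144 = 1314.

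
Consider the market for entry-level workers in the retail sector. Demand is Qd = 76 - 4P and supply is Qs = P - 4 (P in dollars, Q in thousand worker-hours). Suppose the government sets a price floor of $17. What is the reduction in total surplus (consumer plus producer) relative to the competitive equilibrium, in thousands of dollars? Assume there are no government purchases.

10

In a free market, 76 - 4P = P - 4 gives the equilibrium P* = 16, Q* = 12.
Since 17 > 16, the floor is binding.
At P = 17: Qd = 76 - 4·17 = 8 and Qs = 17 - 4 = 13.
Quantity traded falls to 8. At Q = 8 the demand price is (76 - 8)/4 = 17 and the supply price is 4 + 8 = 12.
Deadweight loss = ½ · (17 - 12) · (12 - 8) = ½ · 5 · 4 = 10.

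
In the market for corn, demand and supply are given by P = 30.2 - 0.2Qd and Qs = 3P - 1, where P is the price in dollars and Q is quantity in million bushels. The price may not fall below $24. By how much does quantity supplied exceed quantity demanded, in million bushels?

Rearranging demand gives Qd = 151 - 5P. Equilibrium: 151 - 5P = 3P - 1, so 152 = 8P and P* = 19, Q* = 56.
The floor of 24 is above the equilibrium price 19, so it binds.
At P = 24: Qd = 151 - 5·24 = 31 and Qs = 3·24 - 1 = 71.
Surplus = Qs - Qd = 71 - 31 = 40.

40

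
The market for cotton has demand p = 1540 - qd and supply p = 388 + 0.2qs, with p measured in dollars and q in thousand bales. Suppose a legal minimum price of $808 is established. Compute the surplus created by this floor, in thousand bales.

Rearranging demand gives qd = 1540 - p; rearranging supply gives qs = 5p - 1940. Equilibrium: 1540 - p = 5p - 1940, so 3480 = 6p and p* = 580, q* = 960.
Since 808 > 580, the floor is binding.
At p = 808: qd = 1540 - 808 = 732 and qs = 5·808 - 1940 = 2100.
Surplus = qs - qd = 2100 - 732 = 1368.

1368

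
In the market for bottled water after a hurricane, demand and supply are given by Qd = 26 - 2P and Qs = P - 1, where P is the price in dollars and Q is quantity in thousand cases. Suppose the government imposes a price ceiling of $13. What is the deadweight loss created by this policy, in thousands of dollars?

0

Equilibrium: 26 - 2P = P - 1, so 27 = 3P and P* = 9, Q* = 8.
The ceiling of 13 is above the equilibrium price 9, so it is not binding; the market clears at P* = 9, Q* = 8.
Since the control does not bind, no trades are prevented and deadweight loss is zero.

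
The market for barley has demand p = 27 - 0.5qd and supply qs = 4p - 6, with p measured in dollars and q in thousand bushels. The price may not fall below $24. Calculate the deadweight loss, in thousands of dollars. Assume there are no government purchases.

Rearranging demand gives qd = 54 - 2p. Setting quantity demanded equal to quantity supplied, 54 - 2p = 4p - 6, gives p* = 10 and q* = 34.
Since 24 > 10, the floor is binding.
At p = 24: qd = 54 - 2·24 = 6 and qs = 4·24 - 6 = 90.
Quantity traded falls to 6. At q = 6 the demand price is (54 - 6)/2 = 24 and the supply price is (6 + 6)/4 = 3.
Deadweight loss = ½ · (24 - 3) · (34 - 6) = ½ · 21 · 28 = 294.

294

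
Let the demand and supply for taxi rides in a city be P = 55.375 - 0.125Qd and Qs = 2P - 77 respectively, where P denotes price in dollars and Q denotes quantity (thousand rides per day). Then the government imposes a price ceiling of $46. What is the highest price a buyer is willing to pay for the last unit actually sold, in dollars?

Rearranging demand gives Qd = 443 - 8P. In a free market, 443 - 8P = 2P - 77 gives the equilibrium P* = 52, Q* = 27.
Because the ceiling (46) lies below the market-clearing price, it is binding.
At P = 46: Qd = 443 - 8·46 = 75 and Qs = 2·46 - 77 = 15.
Only 15 units reach the market. On the demand curve, the marginal buyer's willingness to pay at Q = 15 is (443 - 15)/8 = 53.5.

53.5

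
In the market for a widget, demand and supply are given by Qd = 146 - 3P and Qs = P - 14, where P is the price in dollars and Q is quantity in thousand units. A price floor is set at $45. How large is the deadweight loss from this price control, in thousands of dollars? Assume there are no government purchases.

Without the control the market clears where 146 - 3P = P - 14, i.e. P* = 40 and Q* = 26.
Because the floor (45) lies above the market-clearing price, it is binding.
At P = 45: Qd = 146 - 3·45 = 11 and Qs = 45 - 14 = 31.
Quantity traded falls to 11. At Q = 11 the demand price is (146 - 11)/3 = 45 and the supply price is 14 + 11 = 25.
Deadweight loss = ½ · (45 - 25) · (26 - 11) = ½ · 20 · 15 = 150.

150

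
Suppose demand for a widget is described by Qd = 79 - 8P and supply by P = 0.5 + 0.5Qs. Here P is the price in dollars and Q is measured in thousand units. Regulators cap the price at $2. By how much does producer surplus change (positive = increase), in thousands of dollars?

-54

Rearranging supply gives Qs = 2P - 1. Setting quantity demanded equal to quantity supplied, 79 - 8P = 2P - 1, gives P* = 8 and Q* = 15.
Since 2 < 8, the ceiling is binding.
At P = 2: Qd = 79 - 8·2 = 63 and Qs = 2·2 - 1 = 3.
Producer surplus without the control is ½ · (8 - 0.5) · 15 = 56.25.
With the ceiling, producers sell 3 units at 2, so PS = ½ · (2 - 0.5) · 3 = 2.25.
Change in producer surplus = 2.25 - 56.25 = -54.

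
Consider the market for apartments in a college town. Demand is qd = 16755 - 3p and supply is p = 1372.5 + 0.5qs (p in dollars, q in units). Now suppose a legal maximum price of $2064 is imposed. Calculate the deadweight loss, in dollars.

Rearranging supply gives qs = 2p - 2745. Equilibrium: 16755 - 3p = 2p - 2745, so 19500 = 5p and p* = 3900, q* = 5055.
The ceiling of 2064 is below the equilibrium price 3900, so it binds.
At p = 2064: qd = 16755 - 3·2064 = 10563 and qs = 2·2064 - 2745 = 1383.
Quantity traded falls to 1383. At q = 1383 the demand price is (16755 - 1383)/3 = 5124 and the supply price is (2745 + 1383)/2 = 2064.
Deadweight loss = ½ · (5124 - 2064) · (5055 - 1383) = ½ · 3060 · 3672 = 5618160.

5618160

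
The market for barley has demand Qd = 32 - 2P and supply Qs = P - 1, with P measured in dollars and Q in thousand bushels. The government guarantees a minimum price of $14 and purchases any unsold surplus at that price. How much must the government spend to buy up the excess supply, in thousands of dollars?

126

Equilibrium: 32 - 2P = P - 1, so 33 = 3P and P* = 11, Q* = 10.
Because the floor (14) lies above the market-clearing price, it is binding.
At P = 14: Qd = 32 - 2·14 = 4 and Qs = 14 - 1 = 13.
Surplus = Qs - Qd = 9.
Government expenditure = surplus × support price = 9 × 14 = 126.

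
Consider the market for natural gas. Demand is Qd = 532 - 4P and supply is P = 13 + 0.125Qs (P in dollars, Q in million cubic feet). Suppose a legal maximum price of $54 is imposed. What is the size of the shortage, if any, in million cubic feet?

Rearranging supply gives Qs = 8P - 104. Setting quantity demanded equal to quantity supplied, 532 - 4P = 8P - 104, gives P* = 53 and Q* = 320.
Since 54 is above P* = 53, the ceiling does not bind and the free-market outcome prevails.
Since the control does not bind, there is no shortage.

0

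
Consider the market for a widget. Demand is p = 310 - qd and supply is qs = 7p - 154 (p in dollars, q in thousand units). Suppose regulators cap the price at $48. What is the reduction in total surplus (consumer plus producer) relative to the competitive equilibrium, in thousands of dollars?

2800

Rearranging demand gives qd = 310 - p. Equilibrium: 310 - p = 7p - 154, so 464 = 8p and p* = 58, q* = 252.
Since 48 < 58, the ceiling is binding.
At p = 48: qd = 310 - 48 = 262 and qs = 7·48 - 154 = 182.
Quantity traded falls to 182. At q = 182 the demand price is 310 - 182 = 128 and the supply price is (154 + 182)/7 = 48.
Deadweight loss = ½ · (128 - 48) · (252 - 182) = ½ · 80 · 70 = 2800.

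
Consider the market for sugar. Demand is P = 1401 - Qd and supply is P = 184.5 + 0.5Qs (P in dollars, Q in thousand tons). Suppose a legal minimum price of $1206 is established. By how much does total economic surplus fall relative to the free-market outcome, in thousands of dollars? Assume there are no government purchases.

Rearranging demand gives Qd = 1401 - P; rearranging supply gives Qs = 2P - 369. Without the control the market clears where 1401 - P = 2P - 369, i.e. P* = 590 and Q* = 811.
Since 1206 > 590, the floor is binding.
At P = 1206: Qd = 1401 - 1206 = 195 and Qs = 2·1206 - 369 = 2043.
Quantity traded falls to 195. At Q = 195 the demand price is 1401 - 195 = 1206 and the supply price is (369 + 195)/2 = 282.
Deadweight loss = ½ · (1206 - 282) · (811 - 195) = ½ · 924 · 616 = 284592.

284592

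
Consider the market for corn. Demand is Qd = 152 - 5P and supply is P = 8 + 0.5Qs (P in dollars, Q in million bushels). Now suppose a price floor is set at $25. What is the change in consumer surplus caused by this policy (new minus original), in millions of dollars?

-29.5

Rearranging supply gives Qs = 2P - 16. Without the control the market clears where 152 - 5P = 2P - 16, i.e. P* = 24 and Q* = 32.
Since 25 > 24, the floor is binding.
At P = 25: Qd = 152 - 5·25 = 27 and Qs = 2·25 - 16 = 34.
Consumer surplus without the control is ½ · (30.4 - 24) · 32 = 102.4.
With the floor, consumers buy 27 units at 25, so CS = ½ · (30.4 - 25) · 27 = 72.9.
Change in consumer surplus = 72.9 - 102.4 = -29.5.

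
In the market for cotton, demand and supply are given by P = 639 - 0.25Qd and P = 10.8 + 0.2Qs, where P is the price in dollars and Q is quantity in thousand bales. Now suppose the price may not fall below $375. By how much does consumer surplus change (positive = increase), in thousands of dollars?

Rearranging demand gives Qd = 2556 - 4P; rearranging supply gives Qs = 5P - 54. Without the control the market clears where 2556 - 4P = 5P - 54, i.e. P* = 290 and Q* = 1396.
Since 375 > 290, the floor is binding.
At P = 375: Qd = 2556 - 4·375 = 1056 and Qs = 5·375 - 54 = 1821.
Consumer surplus without the control is ½ · (639 - 290) · 1396 = 243602.
With the floor, consumers buy 1056 units at 375, so CS = ½ · (639 - 375) · 1056 = 139392.
Change in consumer surplus = 139392 - 243602 = -104210.

-104210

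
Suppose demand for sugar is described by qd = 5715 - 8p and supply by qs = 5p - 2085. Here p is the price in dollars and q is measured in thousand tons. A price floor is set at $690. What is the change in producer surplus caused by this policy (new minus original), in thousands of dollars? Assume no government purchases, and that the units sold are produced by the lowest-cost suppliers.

-34290

Without the control the market clears where 5715 - 8p = 5p - 2085, i.e. p* = 600 and q* = 915.
The floor of 690 is above the equilibrium price 600, so it binds.
At p = 690: qd = 5715 - 8·690 = 195 and qs = 5·690 - 2085 = 1365.
Producer surplus without the control is ½ · (600 - 417) · 915 = 83722.5.
With the floor, 195 units are sold at 690. The supply price at q = 195 is 456, so PS = ½ · [(690 - 417) + (690 - 456)] · 195 = 49432.5.
Change in producer surplus = 49432.5 - 83722.5 = -34290.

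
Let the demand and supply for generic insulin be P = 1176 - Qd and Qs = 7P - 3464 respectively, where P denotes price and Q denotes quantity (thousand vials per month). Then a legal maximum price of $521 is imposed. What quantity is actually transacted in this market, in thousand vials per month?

Rearranging demand gives Qd = 1176 - P. Without the control the market clears where 1176 - P = 7P - 3464, i.e. P* = 580 and Q* = 596.
Because the ceiling (521) lies below the market-clearing price, it is binding.
At P = 521: Qd = 1176 - 521 = 655 and Qs = 7·521 - 3464 = 183.
The quantity actually transacted is the short side, supply: 183.

183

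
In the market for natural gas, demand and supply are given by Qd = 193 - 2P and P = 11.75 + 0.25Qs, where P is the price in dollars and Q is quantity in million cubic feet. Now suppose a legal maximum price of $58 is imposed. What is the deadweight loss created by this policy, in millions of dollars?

0

Rearranging supply gives Qs = 4P - 47. Without the control the market clears where 193 - 2P = 4P - 47, i.e. P* = 40 and Q* = 113.
The ceiling of 58 is above the equilibrium price 40, so it is not binding; the market clears at P* = 40, Q* = 113.
Since the control does not bind, no trades are prevented and deadweight loss is zero.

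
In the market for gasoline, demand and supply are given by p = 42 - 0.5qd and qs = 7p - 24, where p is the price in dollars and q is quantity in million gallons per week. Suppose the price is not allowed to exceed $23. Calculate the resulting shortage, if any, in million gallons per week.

0

Rearranging demand gives qd = 84 - 2p. Equilibrium: 84 - 2p = 7p - 24, so 108 = 9p and p* = 12, q* = 60.
The ceiling of 23 is above the equilibrium price 12, so it is not binding; the market clears at p* = 12, q* = 60.
Since the control does not bind, there is no shortage.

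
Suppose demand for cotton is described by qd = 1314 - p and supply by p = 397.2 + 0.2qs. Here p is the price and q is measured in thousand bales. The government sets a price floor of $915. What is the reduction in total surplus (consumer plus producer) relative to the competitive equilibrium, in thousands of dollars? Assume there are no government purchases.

79935

Rearranging supply gives qs = 5p - 1986. Without the control the market clears where 1314 - p = 5p - 1986, i.e. p* = 550 and q* = 764.
Since 915 > 550, the floor is binding.
At p = 915: qd = 1314 - 915 = 399 and qs = 5·915 - 1986 = 2589.
Quantity traded falls to 399. At q = 399 the demand price is 1314 - 399 = 915 and the supply price is (1986 + 399)/5 = 477.
Deadweight loss = ½ · (915 - 477) · (764 - 399) = ½ · 438 · 365 = 79935.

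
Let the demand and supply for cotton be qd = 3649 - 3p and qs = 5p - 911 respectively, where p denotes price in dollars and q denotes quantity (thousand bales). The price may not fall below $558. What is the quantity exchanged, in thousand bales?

1939

Equilibrium: 3649 - 3p = 5p - 911, so 4560 = 8p and p* = 570, q* = 1939.
Since 558 is below p* = 570, the floor does not bind and the free-market outcome prevails.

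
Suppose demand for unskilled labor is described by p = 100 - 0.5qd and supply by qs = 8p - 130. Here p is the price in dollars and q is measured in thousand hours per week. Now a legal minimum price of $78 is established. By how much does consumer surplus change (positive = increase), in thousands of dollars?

Rearranging demand gives qd = 200 - 2p. Equilibrium: 200 - 2p = 8p - 130, so 330 = 10p and p* = 33, q* = 134.
The floor of 78 is above the equilibrium price 33, so it binds.
At p = 78: qd = 200 - 2·78 = 44 and qs = 8·78 - 130 = 494.
Consumer surplus without the control is ½ · (100 - 33) · 134 = 4489.
With the floor, consumers buy 44 units at 78, so CS = ½ · (100 - 78) · 44 = 484.
Change in consumer surplus = 484 - 4489 = -4005.

-4005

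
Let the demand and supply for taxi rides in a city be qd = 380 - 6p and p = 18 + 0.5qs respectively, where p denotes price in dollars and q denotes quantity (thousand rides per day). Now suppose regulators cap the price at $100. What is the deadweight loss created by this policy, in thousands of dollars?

0

Rearranging supply gives qs = 2p - 36. Setting quantity demanded equal to quantity supplied, 380 - 6p = 2p - 36, gives p* = 52 and q* = 68.
Since 100 is above p* = 52, the ceiling does not bind and the free-market outcome prevails.
Since the control does not bind, no trades are prevented and deadweight loss is zero.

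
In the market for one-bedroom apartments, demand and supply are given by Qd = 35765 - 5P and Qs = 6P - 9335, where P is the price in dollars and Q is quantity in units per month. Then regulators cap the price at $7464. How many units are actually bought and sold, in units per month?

15265

Without the control the market clears where 35765 - 5P = 6P - 9335, i.e. P* = 4100 and Q* = 15265.
Since 7464 is above P* = 4100, the ceiling does not bind and the free-market outcome prevails.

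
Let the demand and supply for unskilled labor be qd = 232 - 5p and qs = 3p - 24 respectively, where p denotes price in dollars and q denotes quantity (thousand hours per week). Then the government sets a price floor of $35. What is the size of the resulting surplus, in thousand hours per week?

In a free market, 232 - 5p = 3p - 24 gives the equilibrium p* = 32, q* = 72.
Because the floor (35) lies above the market-clearing price, it is binding.
At p = 35: qd = 232 - 5·35 = 57 and qs = 3·35 - 24 = 81.
Surplus = qs - qd = 81 - 57 = 24.

24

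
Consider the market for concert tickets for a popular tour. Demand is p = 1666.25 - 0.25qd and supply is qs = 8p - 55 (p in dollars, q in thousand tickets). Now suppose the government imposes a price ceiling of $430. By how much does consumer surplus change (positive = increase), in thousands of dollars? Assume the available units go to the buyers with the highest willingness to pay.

304850

Rearranging demand gives qd = 6665 - 4p. Setting quantity demanded equal to quantity supplied, 6665 - 4p = 8p - 55, gives p* = 560 and q* = 4425.
Since 430 < 560, the ceiling is binding.
At p = 430: qd = 6665 - 4·430 = 4945 and qs = 8·430 - 55 = 3385.
Consumer surplus without the control is ½ · (1666.25 - 560) · 4425 = 2447578.125.
With the ceiling, 3385 units are sold at 430 (assume they go to the highest-value buyers). The demand price at q = 3385 is 820, so CS = ½ · [(1666.25 - 430) + (820 - 430)] · 3385 = 2752428.125.
Change in consumer surplus = 2752428.125 - 2447578.125 = 304850.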